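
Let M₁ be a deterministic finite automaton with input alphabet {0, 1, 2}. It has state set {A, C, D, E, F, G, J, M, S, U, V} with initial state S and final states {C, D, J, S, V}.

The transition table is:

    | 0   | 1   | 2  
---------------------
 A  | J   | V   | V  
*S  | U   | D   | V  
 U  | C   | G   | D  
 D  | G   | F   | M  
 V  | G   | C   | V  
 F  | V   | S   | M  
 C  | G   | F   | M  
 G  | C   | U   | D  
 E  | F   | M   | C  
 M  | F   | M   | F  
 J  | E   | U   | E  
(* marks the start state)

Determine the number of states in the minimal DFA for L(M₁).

First remove the unreachable states {A,E,J}; 8 states remain.
Start with accepting vs non-accepting: {C,D,S,V} | {F,G,M,U}.
Refine {C,D,S,V} on symbol 1: members go to different blocks, giving {C,D} and {S,V}.
Refine {F,G,M,U} on symbol 0: members go to different blocks, giving {G,U} and {F} and {M}.
No further refinement is possible. Final partition (5 blocks): {C,D} | {G,U} | {S,V} | {F} | {M}.

5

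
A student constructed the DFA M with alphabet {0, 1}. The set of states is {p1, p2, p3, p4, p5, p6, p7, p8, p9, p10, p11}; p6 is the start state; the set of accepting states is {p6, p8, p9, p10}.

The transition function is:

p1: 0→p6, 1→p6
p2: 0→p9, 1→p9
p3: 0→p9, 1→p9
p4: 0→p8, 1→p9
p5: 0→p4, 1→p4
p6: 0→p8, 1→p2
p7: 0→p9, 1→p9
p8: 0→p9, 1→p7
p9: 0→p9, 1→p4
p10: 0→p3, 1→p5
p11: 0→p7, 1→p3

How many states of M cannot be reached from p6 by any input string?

No path from p6 leads to p1, p3, p5, p10, p11; the other 6 states are all reachable.

5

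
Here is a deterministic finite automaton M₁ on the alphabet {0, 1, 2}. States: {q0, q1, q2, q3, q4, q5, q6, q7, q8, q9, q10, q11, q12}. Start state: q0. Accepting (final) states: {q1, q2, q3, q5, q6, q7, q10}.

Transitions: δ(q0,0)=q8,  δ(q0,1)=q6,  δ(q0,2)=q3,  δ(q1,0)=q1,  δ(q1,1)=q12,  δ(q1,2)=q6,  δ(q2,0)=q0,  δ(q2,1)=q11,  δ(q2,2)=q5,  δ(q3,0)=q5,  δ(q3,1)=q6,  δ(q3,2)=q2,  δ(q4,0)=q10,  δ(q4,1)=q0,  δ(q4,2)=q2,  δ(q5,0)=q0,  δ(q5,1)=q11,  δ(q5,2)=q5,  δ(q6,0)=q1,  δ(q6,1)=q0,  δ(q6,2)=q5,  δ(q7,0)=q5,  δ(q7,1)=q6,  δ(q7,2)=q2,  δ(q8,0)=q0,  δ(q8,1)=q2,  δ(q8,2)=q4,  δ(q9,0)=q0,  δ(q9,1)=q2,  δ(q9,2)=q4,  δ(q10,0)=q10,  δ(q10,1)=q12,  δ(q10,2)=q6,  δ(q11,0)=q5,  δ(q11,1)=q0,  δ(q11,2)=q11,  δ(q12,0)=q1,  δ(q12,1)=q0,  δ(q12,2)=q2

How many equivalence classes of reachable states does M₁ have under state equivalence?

8

States {q7,q9} cannot be reached from the start state, so discard them.
Initial partition by acceptance: {q1,q2,q3,q5,q6,q10} | {q0,q4,q8,q11,q12}.
Refine {q1,q2,q3,q5,q6,q10} on symbol 0: members go to different blocks, giving {q1,q3,q6,q10} and {q2,q5}.
Split {q1,q3,q6,q10} by δ(·,0) → {q1,q6,q10} and {q3}.
On input 2, block {q1,q6,q10} splits into {q1,q10} and {q6}.
Split {q0,q4,q8,q11,q12} by δ(·,0) → {q0,q8} and {q4,q12} and {q11}.
Split {q0,q8} by δ(·,1) → {q0} and {q8}.
No further refinement is possible. Final partition (8 blocks): {q1,q10} | {q0} | {q2,q5} | {q3} | {q6} | {q4,q12} | {q11} | {q8}.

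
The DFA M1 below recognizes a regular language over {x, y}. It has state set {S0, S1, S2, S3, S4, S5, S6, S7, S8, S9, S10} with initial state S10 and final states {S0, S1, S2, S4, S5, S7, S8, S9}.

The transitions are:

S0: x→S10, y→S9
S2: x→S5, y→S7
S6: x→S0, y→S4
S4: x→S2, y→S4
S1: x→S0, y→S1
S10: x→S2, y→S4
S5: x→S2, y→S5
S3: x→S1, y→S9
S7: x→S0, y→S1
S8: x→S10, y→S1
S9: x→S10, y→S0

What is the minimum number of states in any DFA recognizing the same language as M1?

States {S3,S6,S8} cannot be reached from the start state, so discard them.
P0 = {S0,S1,S2,S4,S5,S7,S9} | {S10}.
Refine {S0,S1,S2,S4,S5,S7,S9} on symbol x: members go to different blocks, giving {S1,S2,S4,S5,S7} and {S0,S9}.
Split {S1,S2,S4,S5,S7} by δ(·,x) → {S2,S4,S5} and {S1,S7}.
Split {S2,S4,S5} by δ(·,y) → {S4,S5} and {S2}.
No further refinement is possible. Final partition (5 blocks): {S4,S5} | {S10} | {S0,S9} | {S1,S7} | {S2}.

5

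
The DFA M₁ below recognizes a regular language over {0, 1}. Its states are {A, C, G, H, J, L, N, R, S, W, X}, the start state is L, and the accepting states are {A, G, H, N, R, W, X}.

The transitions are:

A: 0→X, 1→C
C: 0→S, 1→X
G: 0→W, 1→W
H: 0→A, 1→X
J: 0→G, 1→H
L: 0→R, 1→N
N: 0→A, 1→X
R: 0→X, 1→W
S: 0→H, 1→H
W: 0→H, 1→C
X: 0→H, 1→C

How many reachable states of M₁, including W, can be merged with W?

2

First remove the unreachable states {G,J}; 9 states remain.
P0 = {A,H,N,R,W,X} | {C,L,S}.
Split {A,H,N,R,W,X} by δ(·,1) → {A,W,X} and {H,N,R}.
Split {A,W,X} by δ(·,0) → {W,X} and {A}.
Split {C,L,S} by δ(·,0) → {L,S} and {C}.
Split {H,N,R} by δ(·,0) → {H,N} and {R}.
Split {L,S} by δ(·,0) → {L} and {S}.
The partition is now stable with 7 blocks: {W,X} | {L} | {H,N} | {A} | {C} | {R} | {S}.
The equivalence class containing W is {W,X}, of size 2.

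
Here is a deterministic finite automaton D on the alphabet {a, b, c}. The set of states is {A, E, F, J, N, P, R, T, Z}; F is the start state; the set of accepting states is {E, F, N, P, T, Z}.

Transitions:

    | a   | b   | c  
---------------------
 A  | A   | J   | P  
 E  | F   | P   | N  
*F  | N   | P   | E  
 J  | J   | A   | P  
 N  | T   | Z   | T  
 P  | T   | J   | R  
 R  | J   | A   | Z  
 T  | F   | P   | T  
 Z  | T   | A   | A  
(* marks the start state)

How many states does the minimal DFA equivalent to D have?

All states are reachable from the start state.
Start with accepting vs non-accepting: {E,F,N,P,T,Z} | {A,J,R}.
Split {E,F,N,P,T,Z} by δ(·,b) → {E,F,N,T} and {P,Z}.
No further refinement is possible. Final partition (3 blocks): {E,F,N,T} | {A,J,R} | {P,Z}.

3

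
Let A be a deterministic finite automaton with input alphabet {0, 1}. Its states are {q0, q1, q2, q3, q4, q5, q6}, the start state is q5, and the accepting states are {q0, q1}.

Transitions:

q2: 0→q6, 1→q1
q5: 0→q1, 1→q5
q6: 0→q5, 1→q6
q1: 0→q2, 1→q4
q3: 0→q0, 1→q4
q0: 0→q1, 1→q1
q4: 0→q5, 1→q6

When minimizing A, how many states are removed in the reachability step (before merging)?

2

Starting at q5 and following transitions, the reachable set is {q1, q2, q4, q5, q6}. That leaves q0, q3 unreachable — 2 in total.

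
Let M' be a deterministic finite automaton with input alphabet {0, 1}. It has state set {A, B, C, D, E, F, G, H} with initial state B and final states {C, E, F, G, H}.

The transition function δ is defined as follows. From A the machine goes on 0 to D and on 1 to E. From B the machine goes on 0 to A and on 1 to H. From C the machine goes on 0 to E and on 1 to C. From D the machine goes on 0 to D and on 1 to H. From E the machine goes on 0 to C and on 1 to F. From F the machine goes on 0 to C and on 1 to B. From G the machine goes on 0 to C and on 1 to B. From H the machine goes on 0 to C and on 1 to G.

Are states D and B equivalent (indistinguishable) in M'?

Yes

Start with accepting vs non-accepting: {C,E,F,G,H} | {A,B,D}.
Split {C,E,F,G,H} by δ(·,1) → {C,E,H} and {F,G}.
On input 1, block {C,E,H} splits into {E,H} and {C}.
No further refinement is possible. Final partition (4 blocks): {E,H} | {A,B,D} | {F,G} | {C}.
D and B lie in the same block of the stable partition, so they are equivalent — no string distinguishes them.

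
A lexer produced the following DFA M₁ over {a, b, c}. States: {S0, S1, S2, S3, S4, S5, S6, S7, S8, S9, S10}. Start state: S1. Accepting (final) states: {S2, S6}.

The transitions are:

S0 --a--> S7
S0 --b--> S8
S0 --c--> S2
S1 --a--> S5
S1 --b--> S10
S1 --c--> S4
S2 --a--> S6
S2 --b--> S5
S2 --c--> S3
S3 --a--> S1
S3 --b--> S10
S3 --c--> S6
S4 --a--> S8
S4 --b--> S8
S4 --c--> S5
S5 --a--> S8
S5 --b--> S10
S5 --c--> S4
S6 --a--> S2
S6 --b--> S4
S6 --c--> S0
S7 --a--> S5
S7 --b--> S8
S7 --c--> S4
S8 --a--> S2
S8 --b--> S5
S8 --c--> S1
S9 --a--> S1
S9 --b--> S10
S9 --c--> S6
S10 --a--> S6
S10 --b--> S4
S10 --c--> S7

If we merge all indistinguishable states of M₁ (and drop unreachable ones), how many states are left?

5

Reachable states from the start: {S0,S1,S2,S3,S4,S5,S6,S7,S8,S10}. Unreachable: {S9} — drop them.
Initial partition by acceptance: {S2,S6} | {S0,S1,S3,S4,S5,S7,S8,S10}.
Refine {S0,S1,S3,S4,S5,S7,S8,S10} on symbol a: members go to different blocks, giving {S0,S1,S3,S4,S5,S7} and {S8,S10}.
Split {S0,S1,S3,S4,S5,S7} by δ(·,a) → {S0,S1,S3,S7} and {S4,S5}.
On input a, block {S0,S1,S3,S7} splits into {S0,S3} and {S1,S7}.
The partition is now stable with 5 blocks: {S2,S6} | {S0,S3} | {S8,S10} | {S4,S5} | {S1,S7}.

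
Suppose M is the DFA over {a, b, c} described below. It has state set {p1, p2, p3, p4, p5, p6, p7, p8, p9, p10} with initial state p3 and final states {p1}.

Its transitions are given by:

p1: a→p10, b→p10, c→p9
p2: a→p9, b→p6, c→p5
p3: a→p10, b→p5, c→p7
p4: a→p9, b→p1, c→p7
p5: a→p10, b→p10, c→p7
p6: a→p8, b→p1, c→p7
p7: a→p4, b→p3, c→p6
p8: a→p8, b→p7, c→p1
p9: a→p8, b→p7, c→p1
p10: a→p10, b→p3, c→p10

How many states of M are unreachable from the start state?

1

Starting at p3 and following transitions, the reachable set is {p1, p3, p4, p5, p6, p7, p8, p9, p10}. That leaves p2 unreachable — 1 in total.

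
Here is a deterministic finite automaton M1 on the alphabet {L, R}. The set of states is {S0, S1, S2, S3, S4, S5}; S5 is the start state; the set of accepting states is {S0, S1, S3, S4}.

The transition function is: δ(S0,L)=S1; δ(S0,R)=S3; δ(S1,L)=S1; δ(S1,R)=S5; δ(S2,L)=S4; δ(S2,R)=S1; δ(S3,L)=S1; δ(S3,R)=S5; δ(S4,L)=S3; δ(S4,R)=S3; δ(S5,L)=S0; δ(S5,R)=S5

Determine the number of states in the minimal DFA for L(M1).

Reachable states from the start: {S0,S1,S3,S5}. Unreachable: {S2,S4} — drop them.
Start with accepting vs non-accepting: {S0,S1,S3} | {S5}.
Refine {S0,S1,S3} on symbol R: members go to different blocks, giving {S1,S3} and {S0}.
No further refinement is possible. Final partition (3 blocks): {S1,S3} | {S5} | {S0}.

3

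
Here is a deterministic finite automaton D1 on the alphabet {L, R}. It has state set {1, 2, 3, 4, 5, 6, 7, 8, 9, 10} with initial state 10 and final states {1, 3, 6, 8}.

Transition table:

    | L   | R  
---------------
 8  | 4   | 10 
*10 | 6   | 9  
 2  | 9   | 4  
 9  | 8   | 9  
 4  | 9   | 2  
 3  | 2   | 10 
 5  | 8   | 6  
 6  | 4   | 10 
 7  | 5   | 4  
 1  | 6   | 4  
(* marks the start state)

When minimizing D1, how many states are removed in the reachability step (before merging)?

4

BFS from 10 reaches {2, 4, 6, 8, 9, 10}; the 4 state(s) 1, 3, 5, 7 are never visited.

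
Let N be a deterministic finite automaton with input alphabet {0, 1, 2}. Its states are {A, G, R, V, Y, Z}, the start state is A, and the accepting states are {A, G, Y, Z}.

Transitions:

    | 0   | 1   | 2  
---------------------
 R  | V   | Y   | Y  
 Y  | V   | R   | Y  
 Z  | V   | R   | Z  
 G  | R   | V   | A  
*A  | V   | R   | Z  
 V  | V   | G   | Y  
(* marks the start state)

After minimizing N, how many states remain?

Every state is reachable, so we keep all 6.
Start with accepting vs non-accepting: {A,G,Y,Z} | {R,V}.
Stable partition: {A,G,Y,Z} | {R,V} — 2 equivalence classes.

2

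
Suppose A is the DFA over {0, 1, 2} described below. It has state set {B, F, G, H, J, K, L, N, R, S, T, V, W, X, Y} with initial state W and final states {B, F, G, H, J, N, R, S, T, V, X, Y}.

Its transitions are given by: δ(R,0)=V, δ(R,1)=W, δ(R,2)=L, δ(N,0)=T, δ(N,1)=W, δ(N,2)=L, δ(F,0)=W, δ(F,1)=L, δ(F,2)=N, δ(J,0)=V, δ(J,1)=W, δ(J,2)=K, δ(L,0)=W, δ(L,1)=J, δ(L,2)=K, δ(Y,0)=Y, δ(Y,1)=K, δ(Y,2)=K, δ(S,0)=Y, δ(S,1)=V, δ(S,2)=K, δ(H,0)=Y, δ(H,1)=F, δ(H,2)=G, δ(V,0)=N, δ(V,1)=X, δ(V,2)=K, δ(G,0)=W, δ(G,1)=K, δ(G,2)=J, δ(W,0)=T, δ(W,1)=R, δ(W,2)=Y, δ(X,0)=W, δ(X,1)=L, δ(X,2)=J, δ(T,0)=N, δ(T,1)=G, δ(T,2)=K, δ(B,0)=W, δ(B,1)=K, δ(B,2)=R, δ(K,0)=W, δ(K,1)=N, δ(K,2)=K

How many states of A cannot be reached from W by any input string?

BFS from W reaches {G, J, K, L, N, R, T, V, W, X, Y}; the 4 state(s) B, F, H, S are never visited.

4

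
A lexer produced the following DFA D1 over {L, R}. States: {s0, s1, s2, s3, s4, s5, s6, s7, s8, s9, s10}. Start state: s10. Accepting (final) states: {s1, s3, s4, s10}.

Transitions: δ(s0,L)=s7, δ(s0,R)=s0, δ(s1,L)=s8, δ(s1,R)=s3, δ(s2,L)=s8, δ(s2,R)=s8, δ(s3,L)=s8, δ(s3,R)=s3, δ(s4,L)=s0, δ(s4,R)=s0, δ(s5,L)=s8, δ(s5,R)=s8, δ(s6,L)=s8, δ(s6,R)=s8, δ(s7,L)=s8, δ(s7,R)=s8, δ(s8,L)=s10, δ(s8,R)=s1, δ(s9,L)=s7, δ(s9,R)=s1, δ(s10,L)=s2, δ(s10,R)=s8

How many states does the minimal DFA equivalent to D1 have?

4

First remove the unreachable states {s0,s4,s5,s6,s7,s9}; 5 states remain.
Start with accepting vs non-accepting: {s1,s3,s10} | {s2,s8}.
Split {s1,s3,s10} by δ(·,R) → {s1,s3} and {s10}.
Refine {s2,s8} on symbol L: members go to different blocks, giving {s2} and {s8}.
The partition is now stable with 4 blocks: {s1,s3} | {s2} | {s10} | {s8}.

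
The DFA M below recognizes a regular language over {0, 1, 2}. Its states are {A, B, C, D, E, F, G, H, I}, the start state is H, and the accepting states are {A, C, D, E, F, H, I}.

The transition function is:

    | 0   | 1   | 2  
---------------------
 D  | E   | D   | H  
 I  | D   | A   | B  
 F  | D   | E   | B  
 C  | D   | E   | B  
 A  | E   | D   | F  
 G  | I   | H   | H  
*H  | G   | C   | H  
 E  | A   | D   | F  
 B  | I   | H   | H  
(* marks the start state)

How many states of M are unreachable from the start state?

0

A breadth-first search from the start state visits every state.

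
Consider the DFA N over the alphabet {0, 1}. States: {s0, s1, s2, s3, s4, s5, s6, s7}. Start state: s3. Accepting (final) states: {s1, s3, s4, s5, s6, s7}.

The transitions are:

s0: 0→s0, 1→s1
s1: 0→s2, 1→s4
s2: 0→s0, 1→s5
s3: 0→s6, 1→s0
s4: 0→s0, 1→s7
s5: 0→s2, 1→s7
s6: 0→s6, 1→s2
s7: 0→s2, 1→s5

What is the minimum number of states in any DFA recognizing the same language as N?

3

Initial partition by acceptance: {s1,s3,s4,s5,s6,s7} | {s0,s2}.
Split {s1,s3,s4,s5,s6,s7} by δ(·,0) → {s1,s4,s5,s7} and {s3,s6}.
No further refinement is possible. Final partition (3 blocks): {s1,s4,s5,s7} | {s0,s2} | {s3,s6}.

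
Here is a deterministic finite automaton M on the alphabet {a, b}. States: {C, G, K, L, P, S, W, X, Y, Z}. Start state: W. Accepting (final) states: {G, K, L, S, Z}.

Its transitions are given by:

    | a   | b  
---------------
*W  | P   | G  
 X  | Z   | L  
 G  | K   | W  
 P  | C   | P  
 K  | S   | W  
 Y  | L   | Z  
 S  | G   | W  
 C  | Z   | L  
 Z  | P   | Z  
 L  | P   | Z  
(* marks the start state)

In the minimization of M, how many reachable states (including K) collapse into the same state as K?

3

First remove the unreachable states {X,Y}; 8 states remain.
Initial partition by acceptance: {G,K,L,S,Z} | {C,P,W}.
Refine {G,K,L,S,Z} on symbol a: members go to different blocks, giving {G,K,S} and {L,Z}.
On input a, block {C,P,W} splits into {P,W} and {C}.
Split {P,W} by δ(·,a) → {P} and {W}.
The partition is now stable with 5 blocks: {G,K,S} | {P} | {L,Z} | {C} | {W}.
State K belongs to the block {G,K,S}, which has 3 states.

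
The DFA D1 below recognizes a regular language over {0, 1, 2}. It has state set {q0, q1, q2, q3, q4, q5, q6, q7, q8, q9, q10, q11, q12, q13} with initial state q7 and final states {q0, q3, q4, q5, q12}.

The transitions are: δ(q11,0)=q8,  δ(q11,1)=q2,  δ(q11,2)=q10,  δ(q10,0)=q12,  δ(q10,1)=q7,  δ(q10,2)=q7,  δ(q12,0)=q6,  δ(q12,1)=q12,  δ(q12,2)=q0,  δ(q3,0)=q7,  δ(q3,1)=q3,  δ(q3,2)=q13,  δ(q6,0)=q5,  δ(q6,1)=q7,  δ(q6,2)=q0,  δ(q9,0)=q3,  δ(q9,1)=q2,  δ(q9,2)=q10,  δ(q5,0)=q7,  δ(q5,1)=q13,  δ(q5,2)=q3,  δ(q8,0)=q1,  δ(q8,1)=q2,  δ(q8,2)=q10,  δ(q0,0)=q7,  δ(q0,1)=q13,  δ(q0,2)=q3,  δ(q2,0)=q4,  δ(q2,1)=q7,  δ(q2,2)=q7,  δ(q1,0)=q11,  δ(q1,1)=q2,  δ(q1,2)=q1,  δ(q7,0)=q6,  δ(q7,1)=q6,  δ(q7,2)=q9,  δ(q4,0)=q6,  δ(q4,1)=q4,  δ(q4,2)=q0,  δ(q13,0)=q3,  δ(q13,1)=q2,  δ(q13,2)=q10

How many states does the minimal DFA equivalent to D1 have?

States {q1,q8,q11} cannot be reached from the start state, so discard them.
Initial partition by acceptance: {q0,q3,q4,q5,q12} | {q2,q6,q7,q9,q10,q13}.
Split {q0,q3,q4,q5,q12} by δ(·,1) → {q3,q4,q12} and {q0,q5}.
On input 2, block {q3,q4,q12} splits into {q4,q12} and {q3}.
Refine {q2,q6,q7,q9,q10,q13} on symbol 0: members go to different blocks, giving {q2,q10} and {q9,q13} and {q6} and {q7}.
Stable partition: {q4,q12} | {q2,q10} | {q0,q5} | {q3} | {q9,q13} | {q6} | {q7} — 7 equivalence classes.

7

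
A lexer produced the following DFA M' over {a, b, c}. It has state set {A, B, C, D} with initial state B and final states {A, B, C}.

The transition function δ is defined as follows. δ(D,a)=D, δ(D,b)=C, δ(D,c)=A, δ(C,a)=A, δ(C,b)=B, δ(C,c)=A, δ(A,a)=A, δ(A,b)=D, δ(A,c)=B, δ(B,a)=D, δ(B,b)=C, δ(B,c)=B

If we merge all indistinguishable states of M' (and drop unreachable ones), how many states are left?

All states are reachable from the start state.
P0 = {A,B,C} | {D}.
Refine {A,B,C} on symbol a: members go to different blocks, giving {A,C} and {B}.
Refine {A,C} on symbol b: members go to different blocks, giving {A} and {C}.
The partition is now stable with 4 blocks: {A} | {D} | {B} | {C}.

4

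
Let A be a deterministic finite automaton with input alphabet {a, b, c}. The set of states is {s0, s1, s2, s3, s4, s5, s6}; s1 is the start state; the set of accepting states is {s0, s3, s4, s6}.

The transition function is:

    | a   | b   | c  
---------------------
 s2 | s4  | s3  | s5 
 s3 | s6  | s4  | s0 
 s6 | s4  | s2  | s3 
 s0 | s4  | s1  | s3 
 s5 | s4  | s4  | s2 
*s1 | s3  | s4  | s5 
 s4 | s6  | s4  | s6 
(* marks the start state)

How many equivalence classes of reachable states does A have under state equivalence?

3

Initial partition by acceptance: {s0,s3,s4,s6} | {s1,s2,s5}.
On input b, block {s0,s3,s4,s6} splits into {s0,s6} and {s3,s4}.
The partition is now stable with 3 blocks: {s0,s6} | {s1,s2,s5} | {s3,s4}.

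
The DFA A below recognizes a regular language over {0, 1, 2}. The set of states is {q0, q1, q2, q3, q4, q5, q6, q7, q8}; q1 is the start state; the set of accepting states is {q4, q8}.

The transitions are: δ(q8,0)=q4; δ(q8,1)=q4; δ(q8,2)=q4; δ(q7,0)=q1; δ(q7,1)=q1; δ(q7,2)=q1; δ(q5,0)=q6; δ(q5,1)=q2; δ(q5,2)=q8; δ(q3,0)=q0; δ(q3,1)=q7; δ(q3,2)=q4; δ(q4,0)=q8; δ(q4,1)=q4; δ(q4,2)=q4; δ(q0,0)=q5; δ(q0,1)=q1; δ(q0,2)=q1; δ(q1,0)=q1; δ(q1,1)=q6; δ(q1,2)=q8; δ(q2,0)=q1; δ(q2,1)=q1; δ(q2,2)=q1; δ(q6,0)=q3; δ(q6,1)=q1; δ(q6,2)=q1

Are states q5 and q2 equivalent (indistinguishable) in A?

No

Every state is reachable, so we keep all 9.
P0 = {q4,q8} | {q0,q1,q2,q3,q5,q6,q7}.
Split {q0,q1,q2,q3,q5,q6,q7} by δ(·,2) → {q0,q2,q6,q7} and {q1,q3,q5}.
Refine {q1,q3,q5} on symbol 0: members go to different blocks, giving {q3,q5} and {q1}.
Refine {q0,q2,q6,q7} on symbol 0: members go to different blocks, giving {q0,q6} and {q2,q7}.
The partition is now stable with 5 blocks: {q4,q8} | {q0,q6} | {q3,q5} | {q1} | {q2,q7}.
q5 and q2 end up in different blocks, so they are distinguishable. For instance, the string '2' is accepted from only q5.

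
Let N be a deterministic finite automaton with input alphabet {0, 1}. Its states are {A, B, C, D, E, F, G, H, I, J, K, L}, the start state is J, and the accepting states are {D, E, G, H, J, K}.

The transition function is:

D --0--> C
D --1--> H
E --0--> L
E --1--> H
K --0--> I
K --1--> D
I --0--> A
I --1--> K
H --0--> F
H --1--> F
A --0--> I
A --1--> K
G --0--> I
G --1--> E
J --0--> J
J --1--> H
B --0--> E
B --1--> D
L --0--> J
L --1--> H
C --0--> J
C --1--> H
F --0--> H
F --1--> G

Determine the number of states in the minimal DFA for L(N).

7

States {B} cannot be reached from the start state, so discard them.
P0 = {D,E,G,H,J,K} | {A,C,F,I,L}.
Split {D,E,G,H,J,K} by δ(·,0) → {D,E,G,H,K} and {J}.
On input 1, block {D,E,G,H,K} splits into {D,E,G,K} and {H}.
On input 1, block {D,E,G,K} splits into {D,E} and {G,K}.
Refine {A,C,F,I,L} on symbol 0: members go to different blocks, giving {A,I} and {C,L} and {F}.
The partition is now stable with 7 blocks: {D,E} | {A,I} | {J} | {H} | {G,K} | {C,L} | {F}.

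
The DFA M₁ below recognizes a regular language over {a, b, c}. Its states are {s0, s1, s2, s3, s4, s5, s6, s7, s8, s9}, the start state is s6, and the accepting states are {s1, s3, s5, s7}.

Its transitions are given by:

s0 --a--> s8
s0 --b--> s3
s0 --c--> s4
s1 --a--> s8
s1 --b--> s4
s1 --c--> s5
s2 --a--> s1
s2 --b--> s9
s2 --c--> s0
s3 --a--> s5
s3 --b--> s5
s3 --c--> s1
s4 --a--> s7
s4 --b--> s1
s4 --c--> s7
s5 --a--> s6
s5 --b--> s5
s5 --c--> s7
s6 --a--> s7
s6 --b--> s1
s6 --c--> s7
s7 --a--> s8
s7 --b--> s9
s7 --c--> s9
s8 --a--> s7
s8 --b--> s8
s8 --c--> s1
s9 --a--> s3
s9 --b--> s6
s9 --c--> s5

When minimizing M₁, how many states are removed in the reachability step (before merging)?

Starting at s6 and following transitions, the reachable set is {s1, s3, s4, s5, s6, s7, s8, s9}. That leaves s0, s2 unreachable — 2 in total.

2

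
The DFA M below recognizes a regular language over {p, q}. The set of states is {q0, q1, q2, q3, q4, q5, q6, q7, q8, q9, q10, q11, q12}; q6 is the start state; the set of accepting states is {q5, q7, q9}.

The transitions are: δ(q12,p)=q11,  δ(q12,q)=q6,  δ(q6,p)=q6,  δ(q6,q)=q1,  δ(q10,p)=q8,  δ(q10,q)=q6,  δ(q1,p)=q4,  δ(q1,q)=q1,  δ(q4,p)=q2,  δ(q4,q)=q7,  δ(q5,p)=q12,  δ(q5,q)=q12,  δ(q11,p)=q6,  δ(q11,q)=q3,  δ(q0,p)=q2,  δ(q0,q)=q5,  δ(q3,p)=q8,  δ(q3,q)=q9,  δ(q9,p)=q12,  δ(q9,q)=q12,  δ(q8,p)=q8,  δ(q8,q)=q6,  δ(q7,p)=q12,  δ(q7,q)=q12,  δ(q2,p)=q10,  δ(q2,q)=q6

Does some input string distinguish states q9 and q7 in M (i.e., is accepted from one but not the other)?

No

States {q0,q5} cannot be reached from the start state, so discard them.
Initial partition by acceptance: {q7,q9} | {q1,q2,q3,q4,q6,q8,q10,q11,q12}.
Split {q1,q2,q3,q4,q6,q8,q10,q11,q12} by δ(·,q) → {q1,q2,q6,q8,q10,q11,q12} and {q3,q4}.
Split {q1,q2,q6,q8,q10,q11,q12} by δ(·,p) → {q2,q6,q8,q10,q11,q12} and {q1}.
Refine {q2,q6,q8,q10,q11,q12} on symbol q: members go to different blocks, giving {q2,q8,q10,q12} and {q6} and {q11}.
On input p, block {q2,q8,q10,q12} splits into {q2,q8,q10} and {q12}.
Stable partition: {q7,q9} | {q2,q8,q10} | {q3,q4} | {q1} | {q6} | {q11} | {q12} — 7 equivalence classes.
q9 and q7 lie in the same block of the stable partition, so they are equivalent — no string distinguishes them.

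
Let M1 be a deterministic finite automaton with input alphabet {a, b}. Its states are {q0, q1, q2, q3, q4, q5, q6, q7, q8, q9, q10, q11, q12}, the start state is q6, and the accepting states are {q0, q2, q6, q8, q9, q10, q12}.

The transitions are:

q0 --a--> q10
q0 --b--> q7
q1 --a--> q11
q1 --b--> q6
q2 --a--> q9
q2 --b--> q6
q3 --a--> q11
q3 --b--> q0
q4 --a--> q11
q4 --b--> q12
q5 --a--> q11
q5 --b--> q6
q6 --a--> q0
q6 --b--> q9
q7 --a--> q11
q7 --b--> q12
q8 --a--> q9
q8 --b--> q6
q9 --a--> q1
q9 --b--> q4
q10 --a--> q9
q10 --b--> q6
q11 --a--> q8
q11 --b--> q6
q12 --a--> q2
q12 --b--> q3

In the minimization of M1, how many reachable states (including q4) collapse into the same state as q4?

First remove the unreachable states {q5}; 12 states remain.
P0 = {q0,q2,q6,q8,q9,q10,q12} | {q1,q3,q4,q7,q11}.
Refine {q0,q2,q6,q8,q9,q10,q12} on symbol a: members go to different blocks, giving {q0,q2,q6,q8,q10,q12} and {q9}.
Refine {q0,q2,q6,q8,q10,q12} on symbol a: members go to different blocks, giving {q0,q6,q12} and {q2,q8,q10}.
Refine {q0,q6,q12} on symbol a: members go to different blocks, giving {q0,q12} and {q6}.
Refine {q1,q3,q4,q7,q11} on symbol a: members go to different blocks, giving {q1,q3,q4,q7} and {q11}.
Split {q1,q3,q4,q7} by δ(·,b) → {q3,q4,q7} and {q1}.
The partition is now stable with 7 blocks: {q0,q12} | {q3,q4,q7} | {q9} | {q2,q8,q10} | {q6} | {q11} | {q1}.
State q4 belongs to the block {q3,q4,q7}, which has 3 states.

3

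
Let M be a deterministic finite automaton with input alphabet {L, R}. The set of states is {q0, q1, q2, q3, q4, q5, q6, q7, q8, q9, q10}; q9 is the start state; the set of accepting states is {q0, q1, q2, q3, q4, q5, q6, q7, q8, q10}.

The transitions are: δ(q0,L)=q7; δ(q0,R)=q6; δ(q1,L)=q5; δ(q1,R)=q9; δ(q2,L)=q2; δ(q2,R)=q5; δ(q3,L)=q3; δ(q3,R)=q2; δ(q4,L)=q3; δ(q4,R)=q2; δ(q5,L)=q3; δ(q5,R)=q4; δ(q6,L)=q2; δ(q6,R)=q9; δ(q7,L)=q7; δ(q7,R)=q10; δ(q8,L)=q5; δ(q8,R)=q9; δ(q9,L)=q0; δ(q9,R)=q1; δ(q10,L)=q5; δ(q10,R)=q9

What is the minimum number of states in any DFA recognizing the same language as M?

First remove the unreachable states {q8}; 10 states remain.
Initial partition by acceptance: {q0,q1,q2,q3,q4,q5,q6,q7,q10} | {q9}.
On input R, block {q0,q1,q2,q3,q4,q5,q6,q7,q10} splits into {q0,q2,q3,q4,q5,q7} and {q1,q6,q10}.
Refine {q0,q2,q3,q4,q5,q7} on symbol R: members go to different blocks, giving {q2,q3,q4,q5} and {q0,q7}.
No further refinement is possible. Final partition (4 blocks): {q2,q3,q4,q5} | {q9} | {q1,q6,q10} | {q0,q7}.

4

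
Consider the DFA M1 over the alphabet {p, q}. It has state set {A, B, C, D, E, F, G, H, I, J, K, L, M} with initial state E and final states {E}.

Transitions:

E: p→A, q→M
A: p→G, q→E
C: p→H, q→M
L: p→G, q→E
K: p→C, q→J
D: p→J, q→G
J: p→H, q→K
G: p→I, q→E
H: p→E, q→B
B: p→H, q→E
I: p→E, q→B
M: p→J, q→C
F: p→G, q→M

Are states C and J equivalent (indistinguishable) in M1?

Reachable states from the start: {A,B,C,E,G,H,I,J,K,M}. Unreachable: {D,F,L} — drop them.
P0 = {E} | {A,B,C,G,H,I,J,K,M}.
Refine {A,B,C,G,H,I,J,K,M} on symbol p: members go to different blocks, giving {A,B,C,G,J,K,M} and {H,I}.
Refine {A,B,C,G,J,K,M} on symbol p: members go to different blocks, giving {B,C,G,J} and {A,K,M}.
On input q, block {B,C,G,J} splits into {B,G} and {C,J}.
Split {A,K,M} by δ(·,p) → {K,M} and {A}.
Stable partition: {E} | {B,G} | {H,I} | {K,M} | {C,J} | {A} — 6 equivalence classes.
C and J lie in the same block of the stable partition, so they are equivalent — no string distinguishes them.

Yes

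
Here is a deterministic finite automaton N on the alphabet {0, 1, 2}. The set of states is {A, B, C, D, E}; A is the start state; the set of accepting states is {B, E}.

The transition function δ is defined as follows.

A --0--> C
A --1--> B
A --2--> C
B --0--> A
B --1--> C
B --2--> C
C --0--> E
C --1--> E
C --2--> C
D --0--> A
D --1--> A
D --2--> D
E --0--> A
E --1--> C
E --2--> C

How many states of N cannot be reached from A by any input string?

Starting at A and following transitions, the reachable set is {A, B, C, E}. That leaves D unreachable — 1 in total.

1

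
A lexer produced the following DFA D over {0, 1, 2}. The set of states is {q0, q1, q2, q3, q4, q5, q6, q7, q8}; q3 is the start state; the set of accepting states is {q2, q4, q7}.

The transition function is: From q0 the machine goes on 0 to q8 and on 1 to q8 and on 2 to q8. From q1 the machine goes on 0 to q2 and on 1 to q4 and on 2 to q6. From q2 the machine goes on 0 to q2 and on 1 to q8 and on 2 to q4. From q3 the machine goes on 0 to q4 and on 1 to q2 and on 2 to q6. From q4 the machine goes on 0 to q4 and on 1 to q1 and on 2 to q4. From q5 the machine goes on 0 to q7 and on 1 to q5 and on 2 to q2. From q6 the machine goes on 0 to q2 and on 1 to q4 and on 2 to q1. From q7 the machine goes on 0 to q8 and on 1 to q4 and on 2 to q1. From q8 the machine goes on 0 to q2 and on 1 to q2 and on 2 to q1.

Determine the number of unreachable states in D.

3

Starting at q3 and following transitions, the reachable set is {q1, q2, q3, q4, q6, q8}. That leaves q0, q5, q7 unreachable — 3 in total.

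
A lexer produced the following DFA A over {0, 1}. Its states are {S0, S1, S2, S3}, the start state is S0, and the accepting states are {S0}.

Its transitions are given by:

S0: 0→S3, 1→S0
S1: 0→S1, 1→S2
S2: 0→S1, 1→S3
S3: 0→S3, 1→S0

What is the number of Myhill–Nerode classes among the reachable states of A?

States {S1,S2} cannot be reached from the start state, so discard them.
Initial partition by acceptance: {S0} | {S3}.
No further refinement is possible. Final partition (2 blocks): {S0} | {S3}.

2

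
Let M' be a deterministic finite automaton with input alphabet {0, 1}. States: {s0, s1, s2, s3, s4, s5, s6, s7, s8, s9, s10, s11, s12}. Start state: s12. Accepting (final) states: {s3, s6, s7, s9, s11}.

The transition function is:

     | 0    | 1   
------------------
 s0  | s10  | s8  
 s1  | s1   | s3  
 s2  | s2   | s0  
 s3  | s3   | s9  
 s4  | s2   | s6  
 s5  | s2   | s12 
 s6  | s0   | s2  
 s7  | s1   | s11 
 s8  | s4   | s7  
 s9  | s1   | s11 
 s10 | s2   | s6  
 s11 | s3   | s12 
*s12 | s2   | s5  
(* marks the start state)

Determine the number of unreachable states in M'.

0

A breadth-first search from the start state visits every state.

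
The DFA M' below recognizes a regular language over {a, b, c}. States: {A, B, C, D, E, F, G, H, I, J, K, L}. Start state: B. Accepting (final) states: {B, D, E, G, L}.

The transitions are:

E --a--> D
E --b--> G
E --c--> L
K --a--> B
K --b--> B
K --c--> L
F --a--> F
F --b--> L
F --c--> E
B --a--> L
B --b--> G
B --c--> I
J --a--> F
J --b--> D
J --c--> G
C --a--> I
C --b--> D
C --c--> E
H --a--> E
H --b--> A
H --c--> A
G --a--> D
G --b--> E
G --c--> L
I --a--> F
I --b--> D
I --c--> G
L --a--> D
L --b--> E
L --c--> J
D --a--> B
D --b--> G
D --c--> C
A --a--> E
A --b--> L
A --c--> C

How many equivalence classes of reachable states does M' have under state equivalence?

First remove the unreachable states {A,H,K}; 9 states remain.
P0 = {B,D,E,G,L} | {C,F,I,J}.
Refine {B,D,E,G,L} on symbol c: members go to different blocks, giving {B,D,L} and {E,G}.
The partition is now stable with 3 blocks: {B,D,L} | {C,F,I,J} | {E,G}.

3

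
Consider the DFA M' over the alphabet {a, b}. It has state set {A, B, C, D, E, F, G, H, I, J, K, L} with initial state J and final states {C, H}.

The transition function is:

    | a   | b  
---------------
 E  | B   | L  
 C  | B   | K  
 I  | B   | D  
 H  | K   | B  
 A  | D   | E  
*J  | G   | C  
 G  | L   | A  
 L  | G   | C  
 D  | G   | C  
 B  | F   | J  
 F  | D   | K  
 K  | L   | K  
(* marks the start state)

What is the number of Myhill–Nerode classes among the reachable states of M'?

7

States {H,I} cannot be reached from the start state, so discard them.
Initial partition by acceptance: {C} | {A,B,D,E,F,G,J,K,L}.
On input b, block {A,B,D,E,F,G,J,K,L} splits into {A,B,E,F,G,K} and {D,J,L}.
On input a, block {A,B,E,F,G,K} splits into {A,F,G,K} and {B,E}.
Refine {A,F,G,K} on symbol b: members go to different blocks, giving {F,G,K} and {A}.
Refine {F,G,K} on symbol b: members go to different blocks, giving {F,K} and {G}.
Refine {B,E} on symbol a: members go to different blocks, giving {B} and {E}.
Stable partition: {C} | {F,K} | {D,J,L} | {B} | {A} | {G} | {E} — 7 equivalence classes.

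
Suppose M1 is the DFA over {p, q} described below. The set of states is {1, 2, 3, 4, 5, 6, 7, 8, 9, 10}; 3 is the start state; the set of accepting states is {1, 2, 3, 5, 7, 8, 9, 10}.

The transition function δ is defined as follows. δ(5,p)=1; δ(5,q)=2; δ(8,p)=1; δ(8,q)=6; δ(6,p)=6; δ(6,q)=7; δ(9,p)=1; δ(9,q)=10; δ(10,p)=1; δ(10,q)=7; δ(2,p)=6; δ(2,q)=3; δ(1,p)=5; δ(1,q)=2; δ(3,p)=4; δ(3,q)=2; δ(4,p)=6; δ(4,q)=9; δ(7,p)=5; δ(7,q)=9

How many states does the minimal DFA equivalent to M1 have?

4

States {8} cannot be reached from the start state, so discard them.
P0 = {1,2,3,5,7,9,10} | {4,6}.
Split {1,2,3,5,7,9,10} by δ(·,p) → {1,5,7,9,10} and {2,3}.
Split {1,5,7,9,10} by δ(·,q) → {7,9,10} and {1,5}.
The partition is now stable with 4 blocks: {7,9,10} | {4,6} | {2,3} | {1,5}.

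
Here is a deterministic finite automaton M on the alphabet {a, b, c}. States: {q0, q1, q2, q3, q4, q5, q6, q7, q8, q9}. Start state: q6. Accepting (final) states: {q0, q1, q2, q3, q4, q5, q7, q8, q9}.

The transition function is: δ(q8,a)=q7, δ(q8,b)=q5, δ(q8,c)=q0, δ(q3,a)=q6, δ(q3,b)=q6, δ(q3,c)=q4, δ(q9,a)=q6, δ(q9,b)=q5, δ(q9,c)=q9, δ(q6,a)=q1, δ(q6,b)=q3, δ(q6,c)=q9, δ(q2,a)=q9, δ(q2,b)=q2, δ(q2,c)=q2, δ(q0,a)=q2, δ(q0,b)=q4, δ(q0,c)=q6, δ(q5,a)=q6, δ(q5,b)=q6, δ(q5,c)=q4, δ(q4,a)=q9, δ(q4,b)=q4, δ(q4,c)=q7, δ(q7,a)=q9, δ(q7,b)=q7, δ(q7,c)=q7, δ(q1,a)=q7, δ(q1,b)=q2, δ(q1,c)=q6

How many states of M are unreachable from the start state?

2

BFS from q6 reaches {q1, q2, q3, q4, q5, q6, q7, q9}; the 2 state(s) q0, q8 are never visited.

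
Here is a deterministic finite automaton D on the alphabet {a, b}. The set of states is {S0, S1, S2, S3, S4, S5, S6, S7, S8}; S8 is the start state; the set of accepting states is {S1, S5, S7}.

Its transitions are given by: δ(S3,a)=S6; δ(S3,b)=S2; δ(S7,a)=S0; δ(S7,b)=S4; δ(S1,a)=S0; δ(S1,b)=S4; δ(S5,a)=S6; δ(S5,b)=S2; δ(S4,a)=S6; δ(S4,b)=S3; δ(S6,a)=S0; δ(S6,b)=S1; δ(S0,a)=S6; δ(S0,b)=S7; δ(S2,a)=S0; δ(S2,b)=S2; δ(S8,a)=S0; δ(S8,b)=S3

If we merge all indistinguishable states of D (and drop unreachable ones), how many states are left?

Reachable states from the start: {S0,S1,S2,S3,S4,S6,S7,S8}. Unreachable: {S5} — drop them.
P0 = {S1,S7} | {S0,S2,S3,S4,S6,S8}.
On input b, block {S0,S2,S3,S4,S6,S8} splits into {S2,S3,S4,S8} and {S0,S6}.
The partition is now stable with 3 blocks: {S1,S7} | {S2,S3,S4,S8} | {S0,S6}.

3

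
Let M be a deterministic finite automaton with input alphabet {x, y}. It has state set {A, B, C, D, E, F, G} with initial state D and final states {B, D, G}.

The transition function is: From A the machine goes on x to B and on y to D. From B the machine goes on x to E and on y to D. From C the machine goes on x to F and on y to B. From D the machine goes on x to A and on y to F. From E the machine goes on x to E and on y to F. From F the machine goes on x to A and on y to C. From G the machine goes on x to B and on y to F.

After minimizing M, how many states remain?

6

States {G} cannot be reached from the start state, so discard them.
Initial partition by acceptance: {B,D} | {A,C,E,F}.
On input y, block {B,D} splits into {B} and {D}.
Split {A,C,E,F} by δ(·,x) → {C,E,F} and {A}.
On input x, block {C,E,F} splits into {C,E} and {F}.
On input x, block {C,E} splits into {C} and {E}.
No further refinement is possible. Final partition (6 blocks): {B} | {C} | {D} | {A} | {F} | {E}.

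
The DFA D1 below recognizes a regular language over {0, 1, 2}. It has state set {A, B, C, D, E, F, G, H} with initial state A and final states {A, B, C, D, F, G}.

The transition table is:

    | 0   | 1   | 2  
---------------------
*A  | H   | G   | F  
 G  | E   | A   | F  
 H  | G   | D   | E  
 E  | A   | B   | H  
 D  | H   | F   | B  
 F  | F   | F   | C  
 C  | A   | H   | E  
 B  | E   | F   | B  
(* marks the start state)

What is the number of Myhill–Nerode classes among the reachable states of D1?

All states are reachable from the start state.
P0 = {A,B,C,D,F,G} | {E,H}.
On input 0, block {A,B,C,D,F,G} splits into {A,B,D,G} and {C,F}.
On input 1, block {A,B,D,G} splits into {A,G} and {B,D}.
Split {C,F} by δ(·,0) → {C} and {F}.
The partition is now stable with 5 blocks: {A,G} | {E,H} | {C} | {B,D} | {F}.

5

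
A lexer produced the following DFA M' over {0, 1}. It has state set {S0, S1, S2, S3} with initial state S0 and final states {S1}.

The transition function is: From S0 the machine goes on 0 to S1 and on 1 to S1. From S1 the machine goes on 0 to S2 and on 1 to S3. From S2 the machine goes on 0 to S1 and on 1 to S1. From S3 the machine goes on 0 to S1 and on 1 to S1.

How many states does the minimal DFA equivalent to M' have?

Start with accepting vs non-accepting: {S1} | {S0,S2,S3}.
The partition is now stable with 2 blocks: {S1} | {S0,S2,S3}.

2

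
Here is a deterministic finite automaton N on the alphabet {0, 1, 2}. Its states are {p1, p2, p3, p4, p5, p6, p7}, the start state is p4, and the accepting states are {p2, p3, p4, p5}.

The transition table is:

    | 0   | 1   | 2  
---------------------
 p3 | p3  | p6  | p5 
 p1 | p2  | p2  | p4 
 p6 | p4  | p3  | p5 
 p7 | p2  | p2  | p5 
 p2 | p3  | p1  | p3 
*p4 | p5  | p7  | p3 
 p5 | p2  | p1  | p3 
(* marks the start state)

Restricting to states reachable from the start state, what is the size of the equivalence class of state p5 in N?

4

All states are reachable from the start state.
Initial partition by acceptance: {p2,p3,p4,p5} | {p1,p6,p7}.
No further refinement is possible. Final partition (2 blocks): {p2,p3,p4,p5} | {p1,p6,p7}.
The equivalence class containing p5 is {p2,p3,p4,p5}, of size 4.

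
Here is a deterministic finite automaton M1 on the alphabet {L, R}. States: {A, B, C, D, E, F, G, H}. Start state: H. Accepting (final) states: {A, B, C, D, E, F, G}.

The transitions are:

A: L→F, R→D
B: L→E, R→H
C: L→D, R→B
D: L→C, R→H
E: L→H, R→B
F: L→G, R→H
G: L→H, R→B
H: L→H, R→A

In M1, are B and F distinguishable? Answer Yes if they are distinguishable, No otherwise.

All states are reachable from the start state.
Start with accepting vs non-accepting: {A,B,C,D,E,F,G} | {H}.
Refine {A,B,C,D,E,F,G} on symbol L: members go to different blocks, giving {A,B,C,D,F} and {E,G}.
On input L, block {A,B,C,D,F} splits into {A,C,D} and {B,F}.
On input L, block {A,C,D} splits into {C,D} and {A}.
On input R, block {C,D} splits into {C} and {D}.
No further refinement is possible. Final partition (6 blocks): {C} | {H} | {E,G} | {B,F} | {A} | {D}.
B and F lie in the same block of the stable partition, so they are equivalent — no string distinguishes them.

No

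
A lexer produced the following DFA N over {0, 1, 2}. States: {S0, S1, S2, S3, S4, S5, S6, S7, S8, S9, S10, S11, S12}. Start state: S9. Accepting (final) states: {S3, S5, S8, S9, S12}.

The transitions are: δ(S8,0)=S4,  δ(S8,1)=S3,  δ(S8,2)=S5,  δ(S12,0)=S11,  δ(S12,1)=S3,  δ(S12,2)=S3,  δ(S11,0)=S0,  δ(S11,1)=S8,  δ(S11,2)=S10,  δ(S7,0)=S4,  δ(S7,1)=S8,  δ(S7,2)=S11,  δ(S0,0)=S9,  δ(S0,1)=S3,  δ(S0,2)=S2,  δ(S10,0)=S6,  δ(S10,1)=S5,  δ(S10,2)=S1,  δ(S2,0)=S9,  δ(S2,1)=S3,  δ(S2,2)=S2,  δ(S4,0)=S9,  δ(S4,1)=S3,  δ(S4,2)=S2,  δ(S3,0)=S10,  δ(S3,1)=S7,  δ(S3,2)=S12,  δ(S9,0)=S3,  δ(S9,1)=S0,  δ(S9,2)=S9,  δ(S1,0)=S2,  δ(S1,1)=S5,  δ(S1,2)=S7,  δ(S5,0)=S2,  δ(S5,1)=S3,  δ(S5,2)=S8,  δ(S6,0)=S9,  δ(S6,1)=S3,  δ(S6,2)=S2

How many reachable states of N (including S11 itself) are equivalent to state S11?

4

Every state is reachable, so we keep all 13.
Start with accepting vs non-accepting: {S3,S5,S8,S9,S12} | {S0,S1,S2,S4,S6,S7,S10,S11}.
Split {S3,S5,S8,S9,S12} by δ(·,0) → {S3,S5,S8,S12} and {S9}.
On input 1, block {S3,S5,S8,S12} splits into {S5,S8,S12} and {S3}.
Split {S5,S8,S12} by δ(·,2) → {S5,S8} and {S12}.
Split {S0,S1,S2,S4,S6,S7,S10,S11} by δ(·,0) → {S0,S2,S4,S6} and {S1,S7,S10,S11}.
No further refinement is possible. Final partition (6 blocks): {S5,S8} | {S0,S2,S4,S6} | {S9} | {S3} | {S12} | {S1,S7,S10,S11}.
The equivalence class containing S11 is {S1,S7,S10,S11}, of size 4.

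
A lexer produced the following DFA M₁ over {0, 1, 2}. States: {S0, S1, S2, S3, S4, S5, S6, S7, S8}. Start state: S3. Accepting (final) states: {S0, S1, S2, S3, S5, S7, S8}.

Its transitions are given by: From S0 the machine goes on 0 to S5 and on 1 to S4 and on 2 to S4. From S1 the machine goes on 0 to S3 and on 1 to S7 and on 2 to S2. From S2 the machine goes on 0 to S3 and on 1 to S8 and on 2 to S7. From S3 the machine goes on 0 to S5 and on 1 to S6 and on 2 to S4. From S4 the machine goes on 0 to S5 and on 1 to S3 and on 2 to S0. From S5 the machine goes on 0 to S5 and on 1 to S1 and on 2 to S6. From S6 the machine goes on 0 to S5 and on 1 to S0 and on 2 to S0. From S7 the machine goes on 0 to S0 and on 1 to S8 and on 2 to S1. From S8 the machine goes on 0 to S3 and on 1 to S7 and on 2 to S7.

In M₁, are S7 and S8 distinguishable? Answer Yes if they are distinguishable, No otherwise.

No

P0 = {S0,S1,S2,S3,S5,S7,S8} | {S4,S6}.
Split {S0,S1,S2,S3,S5,S7,S8} by δ(·,1) → {S1,S2,S5,S7,S8} and {S0,S3}.
Split {S1,S2,S5,S7,S8} by δ(·,0) → {S1,S2,S7,S8} and {S5}.
Stable partition: {S1,S2,S7,S8} | {S4,S6} | {S0,S3} | {S5} — 4 equivalence classes.
S7 and S8 lie in the same block of the stable partition, so they are equivalent — no string distinguishes them.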